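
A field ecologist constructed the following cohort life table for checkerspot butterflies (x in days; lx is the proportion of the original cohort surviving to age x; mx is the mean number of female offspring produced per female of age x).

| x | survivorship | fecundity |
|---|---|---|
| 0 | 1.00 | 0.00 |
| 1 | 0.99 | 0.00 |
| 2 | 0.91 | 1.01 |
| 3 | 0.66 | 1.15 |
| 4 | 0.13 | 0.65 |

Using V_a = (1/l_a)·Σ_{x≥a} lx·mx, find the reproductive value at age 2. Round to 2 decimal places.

1.94

lx·mx for x ≥ 2: 0.9191, 0.759, 0.0845 → sum = 1.7626
V_2 = 1.7626 / l_2 = 1.7626 / 0.91 = 1.936923… → 1.94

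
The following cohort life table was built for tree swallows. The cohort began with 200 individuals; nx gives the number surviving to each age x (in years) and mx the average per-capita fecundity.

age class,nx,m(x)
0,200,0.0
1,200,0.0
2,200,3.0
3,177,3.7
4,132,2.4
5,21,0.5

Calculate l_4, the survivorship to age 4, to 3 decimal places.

l_4 = n_4/n_0 = 132/200 = 0.66 → 0.660

0.660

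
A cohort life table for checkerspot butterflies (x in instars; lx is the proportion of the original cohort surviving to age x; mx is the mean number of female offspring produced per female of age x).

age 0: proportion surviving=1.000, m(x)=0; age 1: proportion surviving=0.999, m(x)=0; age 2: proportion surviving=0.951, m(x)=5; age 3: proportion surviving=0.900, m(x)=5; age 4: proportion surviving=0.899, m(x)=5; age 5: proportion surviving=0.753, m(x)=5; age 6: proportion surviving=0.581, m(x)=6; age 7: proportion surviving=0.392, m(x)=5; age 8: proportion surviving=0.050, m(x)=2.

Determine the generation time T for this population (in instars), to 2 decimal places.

4.13

lx·mx: 0, 0, 4.755, 4.5, 4.495, 3.765, 3.486, 1.96, 0.1 → R0 = 23.061
x·lx·mx: 0, 0, 9.51, 13.5, 17.98, 18.825, 20.916, 13.72, 0.8 → Σ = 95.251
T = 95.251 / 23.061 = 4.130393… → 4.13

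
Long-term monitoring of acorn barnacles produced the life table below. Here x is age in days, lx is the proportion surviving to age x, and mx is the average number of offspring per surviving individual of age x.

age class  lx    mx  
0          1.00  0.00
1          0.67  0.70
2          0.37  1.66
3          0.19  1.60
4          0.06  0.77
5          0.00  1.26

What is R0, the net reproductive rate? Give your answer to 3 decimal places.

lx·mx by age: 0, 0.469, 0.6142, 0.304, 0.0462, 0
R0 = Σ lx·mx = 1.4334 → 1.433

1.433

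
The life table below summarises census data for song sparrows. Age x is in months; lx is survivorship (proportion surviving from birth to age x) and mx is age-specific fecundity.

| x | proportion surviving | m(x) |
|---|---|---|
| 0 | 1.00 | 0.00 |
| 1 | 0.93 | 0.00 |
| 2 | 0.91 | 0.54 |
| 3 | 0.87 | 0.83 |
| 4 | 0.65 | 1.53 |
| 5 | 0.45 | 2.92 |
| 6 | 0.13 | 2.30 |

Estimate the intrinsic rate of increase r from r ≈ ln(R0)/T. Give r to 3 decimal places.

R0 = Σ lx·mx = 0 + 0 + 0.4914 + 0.7221 + 0.9945 + 1.314 + 0.299 = 3.821
Σ x·lx·mx = 15.4911; T = 15.4911/3.821 = 4.0542…
r ≈ ln(R0)/T = ln(3.821)/4.0542… = 0.33065… → 0.331

0.331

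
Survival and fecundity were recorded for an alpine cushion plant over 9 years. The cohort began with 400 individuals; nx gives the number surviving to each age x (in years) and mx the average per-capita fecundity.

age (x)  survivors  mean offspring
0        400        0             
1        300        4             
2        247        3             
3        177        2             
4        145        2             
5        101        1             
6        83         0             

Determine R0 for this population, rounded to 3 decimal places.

lx = nx/n0 = nx/400: 1, 0.75, 0.6175, 0.4425, 0.3625, 0.2525, 0.2075
lx·mx by age: 0, 3, 1.8525, 0.885, 0.725, 0.2525, 0
R0 = Σ lx·mx = 6.715 → 6.715

6.715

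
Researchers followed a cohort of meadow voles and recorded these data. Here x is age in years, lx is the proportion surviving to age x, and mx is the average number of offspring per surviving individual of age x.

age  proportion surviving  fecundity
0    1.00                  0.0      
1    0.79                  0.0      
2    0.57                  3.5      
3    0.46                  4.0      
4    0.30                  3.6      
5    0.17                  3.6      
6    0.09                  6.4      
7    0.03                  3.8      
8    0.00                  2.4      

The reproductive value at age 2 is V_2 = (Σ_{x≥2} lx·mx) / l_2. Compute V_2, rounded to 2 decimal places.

lx·mx for x ≥ 2: 1.995, 1.84, 1.08, 0.612, 0.576, 0.114, 0 → sum = 6.217
V_2 = 6.217 / l_2 = 6.217 / 0.57 = 10.907018… → 10.91

10.91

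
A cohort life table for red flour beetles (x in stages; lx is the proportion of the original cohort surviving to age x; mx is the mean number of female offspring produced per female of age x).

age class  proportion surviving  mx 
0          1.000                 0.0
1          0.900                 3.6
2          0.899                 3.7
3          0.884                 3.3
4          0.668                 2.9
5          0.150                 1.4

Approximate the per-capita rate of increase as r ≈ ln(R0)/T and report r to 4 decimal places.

1.0399

R0 = Σ lx·mx = 0 + 3.24 + 3.3263 + 2.9172 + 1.9372 + 0.21 = 11.6307
Σ x·lx·mx = 27.443; T = 27.443/11.6307 = 2.35953…
r ≈ ln(R0)/T = ln(11.6307)/2.35953… = 1.039888… → 1.0399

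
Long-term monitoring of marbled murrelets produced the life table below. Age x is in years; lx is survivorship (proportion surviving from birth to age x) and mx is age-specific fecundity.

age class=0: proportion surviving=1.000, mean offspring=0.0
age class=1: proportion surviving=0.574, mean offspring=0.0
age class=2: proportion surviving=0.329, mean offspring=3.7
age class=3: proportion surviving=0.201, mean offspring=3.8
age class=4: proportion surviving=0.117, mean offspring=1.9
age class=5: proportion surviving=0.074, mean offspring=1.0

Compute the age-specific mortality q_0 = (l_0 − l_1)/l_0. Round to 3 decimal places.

0.426

q_0 = (l_0 − l_1) / l_0 = (1 − 0.574) / 1
     = 0.426 / 1 = 0.426 → 0.426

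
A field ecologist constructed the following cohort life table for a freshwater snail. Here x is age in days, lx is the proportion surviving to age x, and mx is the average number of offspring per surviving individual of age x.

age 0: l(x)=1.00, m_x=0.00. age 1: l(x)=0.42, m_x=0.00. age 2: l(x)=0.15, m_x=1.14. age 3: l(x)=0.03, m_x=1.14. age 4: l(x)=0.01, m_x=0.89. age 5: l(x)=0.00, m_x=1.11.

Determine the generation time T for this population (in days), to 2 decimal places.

2.24

lx·mx: 0, 0, 0.171, 0.0342, 0.0089, 0 → R0 = 0.2141
x·lx·mx: 0, 0, 0.342, 0.1026, 0.0356, 0 → Σ = 0.4802
T = 0.4802 / 0.2141 = 2.242877… → 2.24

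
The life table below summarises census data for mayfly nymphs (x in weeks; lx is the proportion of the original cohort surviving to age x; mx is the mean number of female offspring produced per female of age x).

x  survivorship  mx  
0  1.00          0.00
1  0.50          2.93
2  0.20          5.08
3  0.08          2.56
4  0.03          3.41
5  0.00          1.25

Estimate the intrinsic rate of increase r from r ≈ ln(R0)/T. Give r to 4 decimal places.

R0 = Σ lx·mx = 0 + 1.465 + 1.016 + 0.2048 + 0.1023 + 0 = 2.7881
Σ x·lx·mx = 4.5206; T = 4.5206/2.7881 = 1.62139…
r ≈ ln(R0)/T = ln(2.7881)/1.62139… = 0.632396… → 0.6324

0.6324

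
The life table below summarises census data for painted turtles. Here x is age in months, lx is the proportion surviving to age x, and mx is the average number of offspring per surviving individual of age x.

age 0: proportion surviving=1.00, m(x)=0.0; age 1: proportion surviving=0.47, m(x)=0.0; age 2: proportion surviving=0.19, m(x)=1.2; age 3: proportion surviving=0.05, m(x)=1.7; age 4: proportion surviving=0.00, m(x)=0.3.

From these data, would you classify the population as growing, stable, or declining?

R0 = Σ lx·mx = 0 + 0 + 0.228 + 0.085 + 0 = 0.313
R0 < 1, so the population is declining.

declining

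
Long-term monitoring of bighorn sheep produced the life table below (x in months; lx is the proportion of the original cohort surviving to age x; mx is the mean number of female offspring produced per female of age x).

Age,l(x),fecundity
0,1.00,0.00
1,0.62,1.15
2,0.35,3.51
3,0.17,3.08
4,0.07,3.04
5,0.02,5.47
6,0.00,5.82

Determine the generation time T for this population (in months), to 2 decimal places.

lx·mx: 0, 0.713, 1.2285, 0.5236, 0.2128, 0.1094, 0 → R0 = 2.7873
x·lx·mx: 0, 0.713, 2.457, 1.5708, 0.8512, 0.547, 0 → Σ = 6.139
T = 6.139 / 2.7873 = 2.20249… → 2.20

2.20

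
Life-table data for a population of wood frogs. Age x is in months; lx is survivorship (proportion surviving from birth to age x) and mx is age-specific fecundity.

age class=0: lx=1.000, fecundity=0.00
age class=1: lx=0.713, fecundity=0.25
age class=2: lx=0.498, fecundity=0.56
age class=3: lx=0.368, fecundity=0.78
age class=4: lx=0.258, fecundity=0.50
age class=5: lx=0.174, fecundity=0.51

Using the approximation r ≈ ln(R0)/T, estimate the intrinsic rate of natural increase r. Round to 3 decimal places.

R0 = Σ lx·mx = 0 + 0.17825 + 0.27888 + 0.28704 + 0.129 + 0.08874 = 0.96191
Σ x·lx·mx = 2.55683; T = 2.55683/0.96191 = 2.65808…
r ≈ ln(R0)/T = ln(0.96191)/2.65808… = -0.01461… → -0.015

-0.015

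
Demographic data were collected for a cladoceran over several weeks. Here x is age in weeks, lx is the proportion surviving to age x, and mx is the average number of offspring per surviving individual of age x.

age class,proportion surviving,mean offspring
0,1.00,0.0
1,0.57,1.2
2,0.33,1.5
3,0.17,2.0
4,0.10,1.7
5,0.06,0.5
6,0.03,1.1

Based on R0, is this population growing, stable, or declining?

R0 = Σ lx·mx = 0 + 0.684 + 0.495 + 0.34 + 0.17 + 0.03 + 0.033 = 1.752
R0 > 1, so the population is growing.

growing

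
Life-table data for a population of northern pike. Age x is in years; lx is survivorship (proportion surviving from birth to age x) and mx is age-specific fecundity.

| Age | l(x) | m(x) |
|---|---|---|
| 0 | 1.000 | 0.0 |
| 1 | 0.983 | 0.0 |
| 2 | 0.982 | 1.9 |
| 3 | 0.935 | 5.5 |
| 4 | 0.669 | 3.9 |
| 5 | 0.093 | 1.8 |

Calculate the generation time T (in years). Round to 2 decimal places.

3.11

lx·mx: 0, 0, 1.8658, 5.1425, 2.6091, 0.1674 → R0 = 9.7848
x·lx·mx: 0, 0, 3.7316, 15.4275, 10.4364, 0.837 → Σ = 30.4325
T = 30.4325 / 9.7848 = 3.110181… → 3.11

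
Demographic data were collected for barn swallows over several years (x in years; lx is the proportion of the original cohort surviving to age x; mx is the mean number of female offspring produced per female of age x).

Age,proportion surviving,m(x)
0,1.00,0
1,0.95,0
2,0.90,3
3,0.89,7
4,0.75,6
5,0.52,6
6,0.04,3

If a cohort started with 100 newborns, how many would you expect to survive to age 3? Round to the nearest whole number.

89

Expected survivors = N0 · l_3 = 100 × 0.89 = 89 → 89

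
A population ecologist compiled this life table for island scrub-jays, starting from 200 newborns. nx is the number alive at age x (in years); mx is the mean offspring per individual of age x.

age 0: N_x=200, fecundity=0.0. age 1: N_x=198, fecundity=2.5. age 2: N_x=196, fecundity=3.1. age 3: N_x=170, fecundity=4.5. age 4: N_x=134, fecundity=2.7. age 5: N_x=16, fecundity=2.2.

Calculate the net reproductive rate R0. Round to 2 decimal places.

lx = nx/n0 = nx/200: 1, 0.99, 0.98, 0.85, 0.67, 0.08
lx·mx by age: 0, 2.475, 3.038, 3.825, 1.809, 0.176
R0 = Σ lx·mx = 11.323 → 11.32

11.32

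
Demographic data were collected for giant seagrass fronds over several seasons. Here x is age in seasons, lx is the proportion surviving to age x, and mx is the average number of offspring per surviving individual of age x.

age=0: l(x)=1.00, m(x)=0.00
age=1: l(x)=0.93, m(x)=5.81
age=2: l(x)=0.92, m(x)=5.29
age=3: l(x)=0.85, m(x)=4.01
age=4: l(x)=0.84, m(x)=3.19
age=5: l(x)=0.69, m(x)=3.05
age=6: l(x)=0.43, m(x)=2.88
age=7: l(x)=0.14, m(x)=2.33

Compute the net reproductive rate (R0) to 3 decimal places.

lx·mx by age: 0, 5.4033, 4.8668, 3.4085, 2.6796, 2.1045, 1.2384, 0.3262
R0 = Σ lx·mx = 20.0273 → 20.027

20.027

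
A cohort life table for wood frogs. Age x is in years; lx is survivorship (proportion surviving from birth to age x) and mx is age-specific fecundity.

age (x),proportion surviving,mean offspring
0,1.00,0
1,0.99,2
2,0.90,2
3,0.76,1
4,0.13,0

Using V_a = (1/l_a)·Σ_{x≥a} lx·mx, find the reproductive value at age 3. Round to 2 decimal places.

lx·mx for x ≥ 3: 0.76, 0 → sum = 0.76
V_3 = 0.76 / l_3 = 0.76 / 0.76 = 1 → 1.00

1.00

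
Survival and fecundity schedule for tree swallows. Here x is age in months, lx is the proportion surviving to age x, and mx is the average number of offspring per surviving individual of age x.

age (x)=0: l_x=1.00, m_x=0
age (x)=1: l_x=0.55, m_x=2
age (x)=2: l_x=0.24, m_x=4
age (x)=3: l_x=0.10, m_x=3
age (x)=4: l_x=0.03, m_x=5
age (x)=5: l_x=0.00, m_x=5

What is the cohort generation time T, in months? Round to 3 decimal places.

1.801

lx·mx: 0, 1.1, 0.96, 0.3, 0.15, 0 → R0 = 2.51
x·lx·mx: 0, 1.1, 1.92, 0.9, 0.6, 0 → Σ = 4.52
T = 4.52 / 2.51 = 1.800797… → 1.801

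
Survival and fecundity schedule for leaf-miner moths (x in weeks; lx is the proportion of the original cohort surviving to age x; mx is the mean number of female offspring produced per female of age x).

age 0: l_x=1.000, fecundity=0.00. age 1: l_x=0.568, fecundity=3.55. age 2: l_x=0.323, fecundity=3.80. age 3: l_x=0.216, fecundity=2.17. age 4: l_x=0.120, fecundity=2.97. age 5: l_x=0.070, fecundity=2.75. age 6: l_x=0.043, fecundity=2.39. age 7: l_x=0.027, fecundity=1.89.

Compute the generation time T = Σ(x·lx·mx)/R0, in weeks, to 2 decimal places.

2.09

lx·mx: 0, 2.0164, 1.2274, 0.46872, 0.3564, 0.1925, 0.10277, 0.05103 → R0 = 4.41522
x·lx·mx: 0, 2.0164, 2.4548, 1.40616, 1.4256, 0.9625, 0.61662, 0.35721 → Σ = 9.23929
T = 9.23929 / 4.41522 = 2.0926… → 2.09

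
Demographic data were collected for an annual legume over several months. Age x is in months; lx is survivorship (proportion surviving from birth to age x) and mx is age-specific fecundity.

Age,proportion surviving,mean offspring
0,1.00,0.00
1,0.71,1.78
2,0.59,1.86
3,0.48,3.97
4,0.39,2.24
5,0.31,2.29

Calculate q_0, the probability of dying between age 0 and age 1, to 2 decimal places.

q_0 = (l_0 − l_1) / l_0 = (1 − 0.71) / 1
     = 0.29 / 1 = 0.29 → 0.29

0.29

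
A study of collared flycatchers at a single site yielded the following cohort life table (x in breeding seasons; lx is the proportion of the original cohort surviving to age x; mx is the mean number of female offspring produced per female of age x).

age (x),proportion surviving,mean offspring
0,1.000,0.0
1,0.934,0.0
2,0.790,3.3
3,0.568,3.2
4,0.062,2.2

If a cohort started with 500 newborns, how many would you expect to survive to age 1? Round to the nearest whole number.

Expected survivors = N0 · l_1 = 500 × 0.934 = 467 → 467

467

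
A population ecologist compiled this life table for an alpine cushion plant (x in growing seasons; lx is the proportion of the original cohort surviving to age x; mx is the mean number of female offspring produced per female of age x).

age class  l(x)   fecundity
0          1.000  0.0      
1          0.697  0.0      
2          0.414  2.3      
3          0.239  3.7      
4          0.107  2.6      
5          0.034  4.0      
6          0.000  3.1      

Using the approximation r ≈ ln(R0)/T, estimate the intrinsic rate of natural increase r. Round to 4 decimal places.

0.2875

R0 = Σ lx·mx = 0 + 0 + 0.9522 + 0.8843 + 0.2782 + 0.136 + 0 = 2.2507
Σ x·lx·mx = 6.3501; T = 6.3501/2.2507 = 2.82139…
r ≈ ln(R0)/T = ln(2.2507)/2.82139… = 0.287533… → 0.2875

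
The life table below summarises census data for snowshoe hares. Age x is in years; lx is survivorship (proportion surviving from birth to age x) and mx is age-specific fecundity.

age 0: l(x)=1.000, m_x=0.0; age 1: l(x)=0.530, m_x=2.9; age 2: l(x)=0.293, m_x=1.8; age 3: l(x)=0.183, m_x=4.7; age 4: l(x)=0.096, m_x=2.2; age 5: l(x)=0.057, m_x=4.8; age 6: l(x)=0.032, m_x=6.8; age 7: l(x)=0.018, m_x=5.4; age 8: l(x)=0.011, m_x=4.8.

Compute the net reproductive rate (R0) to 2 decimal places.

lx·mx by age: 0, 1.537, 0.5274, 0.8601, 0.2112, 0.2736, 0.2176, 0.0972, 0.0528
R0 = Σ lx·mx = 3.7769 → 3.78

3.78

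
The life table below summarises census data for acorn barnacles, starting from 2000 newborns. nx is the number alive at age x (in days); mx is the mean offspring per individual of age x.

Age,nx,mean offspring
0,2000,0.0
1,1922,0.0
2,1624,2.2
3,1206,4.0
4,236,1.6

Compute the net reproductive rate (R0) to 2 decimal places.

4.39

lx = nx/n0 = nx/2000: 1, 0.961, 0.812, 0.603, 0.118
lx·mx by age: 0, 0, 1.7864, 2.412, 0.1888
R0 = Σ lx·mx = 4.3872 → 4.39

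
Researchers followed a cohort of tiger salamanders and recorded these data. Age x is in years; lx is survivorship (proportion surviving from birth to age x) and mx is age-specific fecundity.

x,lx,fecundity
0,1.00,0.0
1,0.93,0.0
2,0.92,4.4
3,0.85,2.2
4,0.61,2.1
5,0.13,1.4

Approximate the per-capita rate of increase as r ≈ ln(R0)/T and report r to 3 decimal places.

0.747

R0 = Σ lx·mx = 0 + 0 + 4.048 + 1.87 + 1.281 + 0.182 = 7.381
Σ x·lx·mx = 19.74; T = 19.74/7.381 = 2.67443…
r ≈ ln(R0)/T = ln(7.381)/2.67443… = 0.74741… → 0.747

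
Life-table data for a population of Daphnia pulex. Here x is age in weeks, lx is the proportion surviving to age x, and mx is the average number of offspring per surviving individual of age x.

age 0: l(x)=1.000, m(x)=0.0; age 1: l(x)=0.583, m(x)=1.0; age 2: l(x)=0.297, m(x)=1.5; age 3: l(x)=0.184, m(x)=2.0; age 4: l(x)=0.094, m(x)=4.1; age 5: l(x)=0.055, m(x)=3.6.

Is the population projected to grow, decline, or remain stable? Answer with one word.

growing

R0 = Σ lx·mx = 0 + 0.583 + 0.4455 + 0.368 + 0.3854 + 0.198 = 1.9799
R0 > 1, so the population is growing.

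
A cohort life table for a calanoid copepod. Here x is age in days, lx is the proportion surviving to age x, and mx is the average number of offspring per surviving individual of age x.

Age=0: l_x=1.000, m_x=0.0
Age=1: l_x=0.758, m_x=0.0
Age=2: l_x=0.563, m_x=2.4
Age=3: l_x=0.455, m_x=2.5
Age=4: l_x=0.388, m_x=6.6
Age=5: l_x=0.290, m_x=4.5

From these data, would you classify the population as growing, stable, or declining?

R0 = Σ lx·mx = 0 + 0 + 1.3512 + 1.1375 + 2.5608 + 1.305 = 6.3545
R0 > 1, so the population is growing.

growing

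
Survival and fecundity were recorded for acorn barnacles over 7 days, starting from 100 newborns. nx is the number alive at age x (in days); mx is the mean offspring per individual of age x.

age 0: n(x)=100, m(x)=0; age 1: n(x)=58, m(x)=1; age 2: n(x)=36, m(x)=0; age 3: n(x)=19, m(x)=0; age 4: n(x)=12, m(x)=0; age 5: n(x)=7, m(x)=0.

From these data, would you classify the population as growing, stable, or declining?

lx = nx/n0 = nx/100: 1, 0.58, 0.36, 0.19, 0.12, 0.07
R0 = Σ lx·mx = 0 + 0.58 + 0 + 0 + 0 + 0 = 0.58
R0 < 1, so the population is declining.

declining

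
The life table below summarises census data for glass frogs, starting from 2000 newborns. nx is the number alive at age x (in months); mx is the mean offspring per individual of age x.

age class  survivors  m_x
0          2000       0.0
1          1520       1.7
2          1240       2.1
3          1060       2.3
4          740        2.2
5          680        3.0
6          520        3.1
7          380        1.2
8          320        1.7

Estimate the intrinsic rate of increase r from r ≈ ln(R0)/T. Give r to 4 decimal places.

lx = nx/n0 = nx/2000: 1, 0.76, 0.62, 0.53, 0.37, 0.34, 0.26, 0.19, 0.16
R0 = Σ lx·mx = 0 + 1.292 + 1.302 + 1.219 + 0.814 + 1.02 + 0.806 + 0.228 + 0.272 = 6.953
Σ x·lx·mx = 24.517; T = 24.517/6.953 = 3.5261…
r ≈ ln(R0)/T = ln(6.953)/3.5261… = 0.549948… → 0.5499

0.5499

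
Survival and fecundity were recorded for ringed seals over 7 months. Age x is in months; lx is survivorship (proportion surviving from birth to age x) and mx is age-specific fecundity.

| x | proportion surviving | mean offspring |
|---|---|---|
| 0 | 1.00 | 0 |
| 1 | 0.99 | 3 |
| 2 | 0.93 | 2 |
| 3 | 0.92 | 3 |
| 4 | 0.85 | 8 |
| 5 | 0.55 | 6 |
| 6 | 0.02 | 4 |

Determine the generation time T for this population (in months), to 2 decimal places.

3.33

lx·mx: 0, 2.97, 1.86, 2.76, 6.8, 3.3, 0.08 → R0 = 17.77
x·lx·mx: 0, 2.97, 3.72, 8.28, 27.2, 16.5, 0.48 → Σ = 59.15
T = 59.15 / 17.77 = 3.328644… → 3.33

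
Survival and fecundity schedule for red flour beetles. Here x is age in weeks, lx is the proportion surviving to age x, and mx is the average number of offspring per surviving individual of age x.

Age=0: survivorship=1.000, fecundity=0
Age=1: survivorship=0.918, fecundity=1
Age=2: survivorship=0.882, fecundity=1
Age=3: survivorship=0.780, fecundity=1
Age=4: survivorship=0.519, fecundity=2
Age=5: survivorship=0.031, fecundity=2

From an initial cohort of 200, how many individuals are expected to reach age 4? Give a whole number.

104

Expected survivors = N0 · l_4 = 200 × 0.519 = 103.8 → 104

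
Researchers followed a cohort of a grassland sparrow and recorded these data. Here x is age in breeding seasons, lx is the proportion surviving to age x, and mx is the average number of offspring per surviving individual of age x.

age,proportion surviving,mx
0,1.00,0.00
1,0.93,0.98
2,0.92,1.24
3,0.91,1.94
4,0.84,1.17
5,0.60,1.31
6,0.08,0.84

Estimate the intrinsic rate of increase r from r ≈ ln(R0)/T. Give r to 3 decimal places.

R0 = Σ lx·mx = 0 + 0.9114 + 1.1408 + 1.7654 + 0.9828 + 0.786 + 0.0672 = 5.6536
Σ x·lx·mx = 16.7536; T = 16.7536/5.6536 = 2.96335…
r ≈ ln(R0)/T = ln(5.6536)/2.96335… = 0.58457… → 0.585

0.585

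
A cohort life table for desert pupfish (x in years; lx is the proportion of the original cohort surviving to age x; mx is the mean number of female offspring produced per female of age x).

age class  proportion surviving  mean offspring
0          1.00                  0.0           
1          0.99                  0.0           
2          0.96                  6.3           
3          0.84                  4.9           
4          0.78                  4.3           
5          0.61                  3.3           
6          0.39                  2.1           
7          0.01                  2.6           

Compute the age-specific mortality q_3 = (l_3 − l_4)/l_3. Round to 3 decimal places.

0.071

q_3 = (l_3 − l_4) / l_3 = (0.84 − 0.78) / 0.84
     = 0.06 / 0.84 = 0.071429… → 0.071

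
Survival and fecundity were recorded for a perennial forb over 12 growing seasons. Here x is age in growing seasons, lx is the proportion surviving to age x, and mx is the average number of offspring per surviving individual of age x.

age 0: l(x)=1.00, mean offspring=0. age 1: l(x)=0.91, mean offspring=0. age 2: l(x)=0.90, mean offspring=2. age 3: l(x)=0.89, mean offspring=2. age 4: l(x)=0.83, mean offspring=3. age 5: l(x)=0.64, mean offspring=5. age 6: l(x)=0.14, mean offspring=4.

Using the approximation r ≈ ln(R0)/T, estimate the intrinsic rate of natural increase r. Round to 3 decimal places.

0.587

R0 = Σ lx·mx = 0 + 0 + 1.8 + 1.78 + 2.49 + 3.2 + 0.56 = 9.83
Σ x·lx·mx = 38.26; T = 38.26/9.83 = 3.89217…
r ≈ ln(R0)/T = ln(9.83)/3.89217… = 0.58719… → 0.587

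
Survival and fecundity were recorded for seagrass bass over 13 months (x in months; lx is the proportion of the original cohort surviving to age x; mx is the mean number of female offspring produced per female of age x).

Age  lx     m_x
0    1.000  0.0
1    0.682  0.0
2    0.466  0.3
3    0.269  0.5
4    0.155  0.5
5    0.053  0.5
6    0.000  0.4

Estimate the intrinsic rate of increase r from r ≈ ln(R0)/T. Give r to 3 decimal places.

-0.327

R0 = Σ lx·mx = 0 + 0 + 0.1398 + 0.1345 + 0.0775 + 0.0265 + 0 = 0.3783
Σ x·lx·mx = 1.1256; T = 1.1256/0.3783 = 2.97542…
r ≈ ln(R0)/T = ln(0.3783)/2.97542… = -0.3267… → -0.327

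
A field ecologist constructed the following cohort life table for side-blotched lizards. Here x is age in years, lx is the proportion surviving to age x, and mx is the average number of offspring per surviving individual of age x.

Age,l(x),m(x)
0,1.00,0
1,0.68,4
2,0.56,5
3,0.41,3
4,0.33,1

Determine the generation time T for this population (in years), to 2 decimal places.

1.88

lx·mx: 0, 2.72, 2.8, 1.23, 0.33 → R0 = 7.08
x·lx·mx: 0, 2.72, 5.6, 3.69, 1.32 → Σ = 13.33
T = 13.33 / 7.08 = 1.882768… → 1.88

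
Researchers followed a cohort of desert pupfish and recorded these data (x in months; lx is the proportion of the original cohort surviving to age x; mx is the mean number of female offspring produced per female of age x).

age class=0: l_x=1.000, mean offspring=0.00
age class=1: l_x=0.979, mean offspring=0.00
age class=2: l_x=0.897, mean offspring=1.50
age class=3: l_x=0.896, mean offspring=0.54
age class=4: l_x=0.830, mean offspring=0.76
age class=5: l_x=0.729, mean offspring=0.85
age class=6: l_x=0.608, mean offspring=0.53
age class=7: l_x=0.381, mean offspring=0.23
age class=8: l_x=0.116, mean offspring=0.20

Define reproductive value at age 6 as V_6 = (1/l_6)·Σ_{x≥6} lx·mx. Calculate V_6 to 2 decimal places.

lx·mx for x ≥ 6: 0.32224, 0.08763, 0.0232 → sum = 0.43307
V_6 = 0.43307 / l_6 = 0.43307 / 0.608 = 0.712286… → 0.71

0.71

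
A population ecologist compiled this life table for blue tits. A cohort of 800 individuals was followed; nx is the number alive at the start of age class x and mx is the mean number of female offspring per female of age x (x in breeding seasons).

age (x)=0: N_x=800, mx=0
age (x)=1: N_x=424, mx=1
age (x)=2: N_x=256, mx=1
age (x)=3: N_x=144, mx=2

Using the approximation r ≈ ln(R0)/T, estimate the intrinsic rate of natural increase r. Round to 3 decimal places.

lx = nx/n0 = nx/800: 1, 0.53, 0.32, 0.18
R0 = Σ lx·mx = 0 + 0.53 + 0.32 + 0.36 = 1.21
Σ x·lx·mx = 2.25; T = 2.25/1.21 = 1.8595…
r ≈ ln(R0)/T = ln(1.21)/1.8595… = 0.10251… → 0.103

0.103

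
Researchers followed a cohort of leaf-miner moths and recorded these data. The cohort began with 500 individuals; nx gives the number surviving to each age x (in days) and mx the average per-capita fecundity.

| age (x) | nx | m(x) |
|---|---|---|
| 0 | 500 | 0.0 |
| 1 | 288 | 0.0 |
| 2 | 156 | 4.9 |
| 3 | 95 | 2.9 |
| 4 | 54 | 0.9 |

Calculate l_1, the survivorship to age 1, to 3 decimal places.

0.576

l_1 = n_1/n_0 = 288/500 = 0.576 → 0.576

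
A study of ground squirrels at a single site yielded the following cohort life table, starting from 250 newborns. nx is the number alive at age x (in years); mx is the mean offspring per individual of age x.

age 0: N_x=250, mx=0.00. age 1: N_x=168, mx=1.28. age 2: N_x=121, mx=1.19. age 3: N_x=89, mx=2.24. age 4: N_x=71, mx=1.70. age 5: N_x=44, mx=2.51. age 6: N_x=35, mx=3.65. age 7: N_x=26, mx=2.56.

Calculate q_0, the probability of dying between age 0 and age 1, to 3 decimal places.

0.328

lx = nx/n0 = nx/250: 1, 0.672, 0.484, 0.356, 0.284, 0.176, 0.14, 0.104
q_0 = (l_0 − l_1) / l_0 = (1 − 0.672) / 1
     = 0.328 / 1 = 0.328 → 0.328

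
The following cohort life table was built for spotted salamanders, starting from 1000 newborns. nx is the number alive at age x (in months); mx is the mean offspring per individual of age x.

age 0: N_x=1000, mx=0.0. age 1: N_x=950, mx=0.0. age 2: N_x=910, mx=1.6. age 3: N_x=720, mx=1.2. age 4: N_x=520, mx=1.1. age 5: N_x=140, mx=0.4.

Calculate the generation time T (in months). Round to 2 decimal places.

lx = nx/n0 = nx/1000: 1, 0.95, 0.91, 0.72, 0.52, 0.14
lx·mx: 0, 0, 1.456, 0.864, 0.572, 0.056 → R0 = 2.948
x·lx·mx: 0, 0, 2.912, 2.592, 2.288, 0.28 → Σ = 8.072
T = 8.072 / 2.948 = 2.738128… → 2.74

2.74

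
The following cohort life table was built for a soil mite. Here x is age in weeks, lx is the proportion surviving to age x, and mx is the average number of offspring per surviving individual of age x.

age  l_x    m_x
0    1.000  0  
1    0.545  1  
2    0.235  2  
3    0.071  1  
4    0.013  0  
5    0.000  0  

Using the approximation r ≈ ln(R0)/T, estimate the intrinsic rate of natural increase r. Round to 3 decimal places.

R0 = Σ lx·mx = 0 + 0.545 + 0.47 + 0.071 + 0 + 0 = 1.086
Σ x·lx·mx = 1.698; T = 1.698/1.086 = 1.56354…
r ≈ ln(R0)/T = ln(1.086)/1.56354… = 0.05277… → 0.053

0.053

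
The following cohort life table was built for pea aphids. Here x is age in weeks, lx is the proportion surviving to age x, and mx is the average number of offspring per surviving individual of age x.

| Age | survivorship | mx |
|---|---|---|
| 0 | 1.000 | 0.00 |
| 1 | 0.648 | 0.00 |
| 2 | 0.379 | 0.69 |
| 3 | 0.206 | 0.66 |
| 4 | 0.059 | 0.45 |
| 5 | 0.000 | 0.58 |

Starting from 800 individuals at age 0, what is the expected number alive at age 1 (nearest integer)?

518

Expected survivors = N0 · l_1 = 800 × 0.648 = 518.4 → 518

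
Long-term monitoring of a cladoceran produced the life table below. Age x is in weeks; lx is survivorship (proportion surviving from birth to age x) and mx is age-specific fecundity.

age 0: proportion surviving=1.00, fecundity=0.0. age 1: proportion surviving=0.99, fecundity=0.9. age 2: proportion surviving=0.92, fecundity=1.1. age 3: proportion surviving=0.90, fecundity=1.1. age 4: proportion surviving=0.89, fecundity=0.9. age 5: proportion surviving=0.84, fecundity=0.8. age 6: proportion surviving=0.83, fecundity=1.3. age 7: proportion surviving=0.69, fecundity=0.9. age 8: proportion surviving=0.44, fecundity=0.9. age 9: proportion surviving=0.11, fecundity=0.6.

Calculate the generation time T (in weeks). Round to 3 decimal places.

lx·mx: 0, 0.891, 1.012, 0.99, 0.801, 0.672, 1.079, 0.621, 0.396, 0.066 → R0 = 6.528
x·lx·mx: 0, 0.891, 2.024, 2.97, 3.204, 3.36, 6.474, 4.347, 3.168, 0.594 → Σ = 27.032
T = 27.032 / 6.528 = 4.140931… → 4.141

4.141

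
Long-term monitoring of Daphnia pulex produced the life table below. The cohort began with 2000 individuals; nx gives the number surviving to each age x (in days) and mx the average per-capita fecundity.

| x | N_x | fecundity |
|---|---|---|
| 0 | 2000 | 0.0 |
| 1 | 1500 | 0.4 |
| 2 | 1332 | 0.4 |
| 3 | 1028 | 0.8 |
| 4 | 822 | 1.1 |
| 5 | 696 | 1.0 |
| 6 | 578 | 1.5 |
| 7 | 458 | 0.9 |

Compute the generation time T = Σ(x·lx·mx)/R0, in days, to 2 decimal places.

lx = nx/n0 = nx/2000: 1, 0.75, 0.666, 0.514, 0.411, 0.348, 0.289, 0.229
lx·mx: 0, 0.3, 0.2664, 0.4112, 0.4521, 0.348, 0.4335, 0.2061 → R0 = 2.4173
x·lx·mx: 0, 0.3, 0.5328, 1.2336, 1.8084, 1.74, 2.601, 1.4427 → Σ = 9.6585
T = 9.6585 / 2.4173 = 3.995574… → 4.00

4.00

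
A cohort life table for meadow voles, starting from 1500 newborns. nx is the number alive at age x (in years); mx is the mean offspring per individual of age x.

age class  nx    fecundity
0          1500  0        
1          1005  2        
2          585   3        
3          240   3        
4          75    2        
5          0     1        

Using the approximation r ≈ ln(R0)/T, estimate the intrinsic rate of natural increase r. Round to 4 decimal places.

lx = nx/n0 = nx/1500: 1, 0.67, 0.39, 0.16, 0.05, 0
R0 = Σ lx·mx = 0 + 1.34 + 1.17 + 0.48 + 0.1 + 0 = 3.09
Σ x·lx·mx = 5.52; T = 5.52/3.09 = 1.78641…
r ≈ ln(R0)/T = ln(3.09)/1.78641… = 0.631531… → 0.6315

0.6315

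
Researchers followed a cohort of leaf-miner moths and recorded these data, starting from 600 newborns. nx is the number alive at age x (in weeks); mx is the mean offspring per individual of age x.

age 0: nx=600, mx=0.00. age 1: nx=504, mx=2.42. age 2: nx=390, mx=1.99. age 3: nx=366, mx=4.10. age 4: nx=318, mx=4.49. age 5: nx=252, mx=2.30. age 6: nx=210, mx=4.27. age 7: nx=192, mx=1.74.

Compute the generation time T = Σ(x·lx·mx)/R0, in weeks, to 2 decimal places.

lx = nx/n0 = nx/600: 1, 0.84, 0.65, 0.61, 0.53, 0.42, 0.35, 0.32
lx·mx: 0, 2.0328, 1.2935, 2.501, 2.3797, 0.966, 1.4945, 0.5568 → R0 = 11.2243
x·lx·mx: 0, 2.0328, 2.587, 7.503, 9.5188, 4.83, 8.967, 3.8976 → Σ = 39.3362
T = 39.3362 / 11.2243 = 3.504557… → 3.50

3.50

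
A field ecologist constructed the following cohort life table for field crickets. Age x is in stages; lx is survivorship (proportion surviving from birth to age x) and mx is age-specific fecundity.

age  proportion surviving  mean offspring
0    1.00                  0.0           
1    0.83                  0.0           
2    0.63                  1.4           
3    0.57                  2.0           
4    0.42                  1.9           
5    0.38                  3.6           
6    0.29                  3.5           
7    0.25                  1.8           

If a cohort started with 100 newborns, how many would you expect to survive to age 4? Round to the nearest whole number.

42

Expected survivors = N0 · l_4 = 100 × 0.42 = 42 → 42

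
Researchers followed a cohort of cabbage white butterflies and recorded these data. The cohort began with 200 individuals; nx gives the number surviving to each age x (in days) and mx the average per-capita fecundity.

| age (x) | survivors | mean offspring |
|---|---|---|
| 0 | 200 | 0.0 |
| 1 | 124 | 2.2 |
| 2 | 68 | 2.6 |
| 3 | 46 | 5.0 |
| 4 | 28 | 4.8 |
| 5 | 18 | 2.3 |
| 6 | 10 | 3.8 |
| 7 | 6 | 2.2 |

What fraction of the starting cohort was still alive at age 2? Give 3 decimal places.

0.340

l_2 = n_2/n_0 = 68/200 = 0.34 → 0.340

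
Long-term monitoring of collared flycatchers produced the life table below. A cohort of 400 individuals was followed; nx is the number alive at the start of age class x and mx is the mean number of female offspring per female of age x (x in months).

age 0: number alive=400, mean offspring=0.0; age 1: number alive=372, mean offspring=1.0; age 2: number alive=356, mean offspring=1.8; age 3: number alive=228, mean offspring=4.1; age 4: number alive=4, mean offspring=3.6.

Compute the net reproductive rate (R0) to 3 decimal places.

lx = nx/n0 = nx/400: 1, 0.93, 0.89, 0.57, 0.01
lx·mx by age: 0, 0.93, 1.602, 2.337, 0.036
R0 = Σ lx·mx = 4.905 → 4.905

4.905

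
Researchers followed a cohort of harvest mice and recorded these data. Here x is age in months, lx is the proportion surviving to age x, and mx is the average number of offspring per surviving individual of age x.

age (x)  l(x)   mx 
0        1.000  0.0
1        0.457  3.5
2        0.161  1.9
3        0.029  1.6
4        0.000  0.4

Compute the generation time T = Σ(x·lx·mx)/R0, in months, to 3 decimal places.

lx·mx: 0, 1.5995, 0.3059, 0.0464, 0 → R0 = 1.9518
x·lx·mx: 0, 1.5995, 0.6118, 0.1392, 0 → Σ = 2.3505
T = 2.3505 / 1.9518 = 1.204273… → 1.204

1.204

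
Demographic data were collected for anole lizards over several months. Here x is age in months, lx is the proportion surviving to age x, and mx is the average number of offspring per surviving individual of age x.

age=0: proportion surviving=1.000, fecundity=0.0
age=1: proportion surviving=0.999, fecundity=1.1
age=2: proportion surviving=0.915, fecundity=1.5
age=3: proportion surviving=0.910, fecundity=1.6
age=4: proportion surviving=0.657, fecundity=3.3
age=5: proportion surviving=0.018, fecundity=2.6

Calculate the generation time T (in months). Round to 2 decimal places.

2.79

lx·mx: 0, 1.0989, 1.3725, 1.456, 2.1681, 0.0468 → R0 = 6.1423
x·lx·mx: 0, 1.0989, 2.745, 4.368, 8.6724, 0.234 → Σ = 17.1183
T = 17.1183 / 6.1423 = 2.786953… → 2.79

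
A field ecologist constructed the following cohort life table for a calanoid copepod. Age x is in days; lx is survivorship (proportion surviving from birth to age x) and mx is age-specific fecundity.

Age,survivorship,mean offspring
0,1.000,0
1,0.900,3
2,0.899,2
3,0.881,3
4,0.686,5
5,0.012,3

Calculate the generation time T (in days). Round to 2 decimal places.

lx·mx: 0, 2.7, 1.798, 2.643, 3.43, 0.036 → R0 = 10.607
x·lx·mx: 0, 2.7, 3.596, 7.929, 13.72, 0.18 → Σ = 28.125
T = 28.125 / 10.607 = 2.651551… → 2.65

2.65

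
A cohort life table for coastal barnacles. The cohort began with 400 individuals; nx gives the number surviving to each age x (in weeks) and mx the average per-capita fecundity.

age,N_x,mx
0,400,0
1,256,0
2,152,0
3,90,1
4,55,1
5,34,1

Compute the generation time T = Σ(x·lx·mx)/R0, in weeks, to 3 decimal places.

3.687

lx = nx/n0 = nx/400: 1, 0.64, 0.38, 0.225, 0.1375, 0.085
lx·mx: 0, 0, 0, 0.225, 0.1375, 0.085 → R0 = 0.4475
x·lx·mx: 0, 0, 0, 0.675, 0.55, 0.425 → Σ = 1.65
T = 1.65 / 0.4475 = 3.687151… → 3.687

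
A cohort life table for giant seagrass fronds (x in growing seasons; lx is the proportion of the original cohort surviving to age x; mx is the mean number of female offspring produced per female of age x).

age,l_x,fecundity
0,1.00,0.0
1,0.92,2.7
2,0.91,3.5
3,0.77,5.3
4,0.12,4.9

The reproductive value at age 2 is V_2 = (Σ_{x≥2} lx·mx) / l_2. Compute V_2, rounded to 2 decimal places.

8.63

lx·mx for x ≥ 2: 3.185, 4.081, 0.588 → sum = 7.854
V_2 = 7.854 / l_2 = 7.854 / 0.91 = 8.630769… → 8.63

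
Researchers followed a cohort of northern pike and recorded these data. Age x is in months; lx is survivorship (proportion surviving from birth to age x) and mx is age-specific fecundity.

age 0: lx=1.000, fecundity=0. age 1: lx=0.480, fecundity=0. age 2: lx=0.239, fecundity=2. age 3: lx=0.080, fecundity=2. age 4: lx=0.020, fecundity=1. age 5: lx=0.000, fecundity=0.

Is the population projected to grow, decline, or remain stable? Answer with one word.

declining

R0 = Σ lx·mx = 0 + 0 + 0.478 + 0.16 + 0.02 + 0 = 0.658
R0 < 1, so the population is declining.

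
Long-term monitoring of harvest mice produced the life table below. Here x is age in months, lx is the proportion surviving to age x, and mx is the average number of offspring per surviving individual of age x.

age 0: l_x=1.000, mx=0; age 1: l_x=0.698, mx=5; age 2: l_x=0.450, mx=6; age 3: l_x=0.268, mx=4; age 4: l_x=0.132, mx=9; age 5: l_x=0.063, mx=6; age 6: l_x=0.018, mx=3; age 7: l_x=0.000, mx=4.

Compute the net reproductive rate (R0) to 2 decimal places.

8.88

lx·mx by age: 0, 3.49, 2.7, 1.072, 1.188, 0.378, 0.054, 0
R0 = Σ lx·mx = 8.882 → 8.88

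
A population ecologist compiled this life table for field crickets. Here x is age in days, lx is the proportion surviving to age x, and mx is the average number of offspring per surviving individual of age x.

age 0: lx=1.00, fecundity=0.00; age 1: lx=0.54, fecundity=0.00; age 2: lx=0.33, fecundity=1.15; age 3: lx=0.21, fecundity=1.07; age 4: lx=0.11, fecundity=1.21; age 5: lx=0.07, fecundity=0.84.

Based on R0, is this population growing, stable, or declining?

R0 = Σ lx·mx = 0 + 0 + 0.3795 + 0.2247 + 0.1331 + 0.0588 = 0.7961
R0 < 1, so the population is declining.

declining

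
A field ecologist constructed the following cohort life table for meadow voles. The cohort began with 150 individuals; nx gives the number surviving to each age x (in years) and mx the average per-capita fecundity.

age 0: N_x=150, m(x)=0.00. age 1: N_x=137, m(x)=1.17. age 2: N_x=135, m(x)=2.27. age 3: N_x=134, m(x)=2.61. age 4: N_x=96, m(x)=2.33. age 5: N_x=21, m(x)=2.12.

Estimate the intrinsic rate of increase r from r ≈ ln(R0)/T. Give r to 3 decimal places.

lx = nx/n0 = nx/150: 1, 0.91333…, 0.9, 0.89333…, 0.64, 0.14
R0 = Σ lx·mx = 0 + 1.0686… + 2.043 + 2.3316… + 1.4912 + 0.2968 = 7.2312…
Σ x·lx·mx = 19.5982…; T = 19.5982…/7.2312… = 2.71023…
r ≈ ln(R0)/T = ln(7.2312…)/2.71023… = 0.72998… → 0.730

0.730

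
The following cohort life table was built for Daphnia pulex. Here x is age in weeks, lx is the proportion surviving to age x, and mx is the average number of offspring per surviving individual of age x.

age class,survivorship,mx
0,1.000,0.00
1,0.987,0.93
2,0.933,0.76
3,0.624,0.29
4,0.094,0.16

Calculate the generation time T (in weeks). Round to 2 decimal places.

lx·mx: 0, 0.91791, 0.70908, 0.18096, 0.01504 → R0 = 1.82299
x·lx·mx: 0, 0.91791, 1.41816, 0.54288, 0.06016 → Σ = 2.93911
T = 2.93911 / 1.82299 = 1.612247… → 1.61

1.61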